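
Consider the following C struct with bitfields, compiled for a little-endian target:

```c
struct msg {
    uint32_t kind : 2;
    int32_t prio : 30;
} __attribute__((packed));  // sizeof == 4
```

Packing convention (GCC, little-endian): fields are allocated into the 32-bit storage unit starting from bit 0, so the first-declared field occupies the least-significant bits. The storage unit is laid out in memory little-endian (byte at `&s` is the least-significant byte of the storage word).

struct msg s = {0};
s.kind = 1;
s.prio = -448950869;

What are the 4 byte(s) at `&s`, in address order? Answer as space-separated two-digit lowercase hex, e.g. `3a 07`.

kind (2b) val=1 bits=0x1 at bit 0: 0x00000001
prio (30b) val=-448950869 bits=0x253d8dab at bit 2: 0x94f636ad
word = 0x94f636ad → little-endian bytes:
  [0]=0xad  [1]=0x36  [2]=0xf6  [3]=0x94

ad 36 f6 94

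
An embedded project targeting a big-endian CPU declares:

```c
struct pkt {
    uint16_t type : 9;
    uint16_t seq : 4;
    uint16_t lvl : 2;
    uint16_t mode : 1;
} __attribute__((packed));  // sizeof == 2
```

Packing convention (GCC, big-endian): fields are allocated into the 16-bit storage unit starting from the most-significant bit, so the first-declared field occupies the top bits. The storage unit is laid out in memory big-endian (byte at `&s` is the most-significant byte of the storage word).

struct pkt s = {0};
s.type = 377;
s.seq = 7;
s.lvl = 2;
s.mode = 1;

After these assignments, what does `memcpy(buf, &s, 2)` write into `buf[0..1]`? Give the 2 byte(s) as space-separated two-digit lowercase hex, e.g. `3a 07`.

[7+:9] type=377 & 0x1ff = 0x179; word=0xbc80
[3+:4] seq=7 & 0xf = 0x7; word=0xbcb8
[1+:2] lvl=2 & 0x3 = 0x2; word=0xbcbc
[0+:1] mode=1 & 0x1 = 0x1; word=0xbcbd
word = 0xbcbd → big-endian bytes:
  [0]=0xbc  [1]=0xbd

bc bd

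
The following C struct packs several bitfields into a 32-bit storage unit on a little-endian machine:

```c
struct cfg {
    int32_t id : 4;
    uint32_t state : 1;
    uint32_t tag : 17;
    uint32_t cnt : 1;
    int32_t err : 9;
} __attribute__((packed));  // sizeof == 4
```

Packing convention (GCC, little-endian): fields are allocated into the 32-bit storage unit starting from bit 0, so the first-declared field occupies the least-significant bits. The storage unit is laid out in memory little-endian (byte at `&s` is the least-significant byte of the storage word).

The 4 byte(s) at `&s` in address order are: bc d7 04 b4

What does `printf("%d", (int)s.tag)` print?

[0]=0xbc [1]=0xd7 [2]=0x04 [3]=0xb4 (little-endian) → word 0xb404d7bc
id:4 @ bit 0 → (0xb404d7bc>>0)&0xf = 0xc
state:1 @ bit 4 → (0xb404d7bc>>4)&0x1 = 0x1
tag:17 @ bit 5 → (0xb404d7bc>>5)&0x1ffff = 0x26bd  ←
cnt:1 @ bit 22 → (0xb404d7bc>>22)&0x1 = 0x0
err:9 @ bit 23 → (0xb404d7bc>>23)&0x1ff = 0x168

9917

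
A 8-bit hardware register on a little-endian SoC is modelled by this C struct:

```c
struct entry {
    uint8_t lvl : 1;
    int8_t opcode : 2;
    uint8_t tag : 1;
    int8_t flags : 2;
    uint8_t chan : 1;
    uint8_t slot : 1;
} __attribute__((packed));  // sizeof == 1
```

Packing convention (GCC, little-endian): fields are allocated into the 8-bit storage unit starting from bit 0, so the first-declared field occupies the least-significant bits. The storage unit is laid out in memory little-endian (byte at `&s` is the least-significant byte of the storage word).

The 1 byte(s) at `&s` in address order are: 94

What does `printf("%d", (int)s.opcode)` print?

[0]=0x94 (little-endian) → word 0x94
lvl [0+:1] = (word>>0) & 0x1 = 0
opcode [1+:2] = (word>>1) & 0x3 = 2  ←
tag [3+:1] = (word>>3) & 0x1 = 0
flags [4+:2] = (word>>4) & 0x3 = 1
chan [6+:1] = (word>>6) & 0x1 = 0
slot [7+:1] = (word>>7) & 0x1 = 1
opcode signed 2b, MSB=1: 2 - 4 = -2

-2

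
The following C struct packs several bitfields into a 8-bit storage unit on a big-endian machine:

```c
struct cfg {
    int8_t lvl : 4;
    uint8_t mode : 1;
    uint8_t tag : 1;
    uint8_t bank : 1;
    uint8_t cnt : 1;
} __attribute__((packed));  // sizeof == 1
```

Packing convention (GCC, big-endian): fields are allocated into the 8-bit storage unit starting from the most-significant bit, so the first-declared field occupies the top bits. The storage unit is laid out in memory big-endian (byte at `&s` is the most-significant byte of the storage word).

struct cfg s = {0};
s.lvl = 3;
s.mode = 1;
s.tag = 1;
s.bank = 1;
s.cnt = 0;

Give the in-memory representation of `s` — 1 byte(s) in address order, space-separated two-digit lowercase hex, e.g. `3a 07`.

3e

[4+:4] lvl=3 & 0xf = 0x3; word=0x30
[3+:1] mode=1 & 0x1 = 0x1; word=0x38
[2+:1] tag=1 & 0x1 = 0x1; word=0x3c
[1+:1] bank=1 & 0x1 = 0x1; word=0x3e
[0+:1] cnt=0 & 0x1 = 0x0; word=0x3e
word = 0x3e → big-endian bytes:
  [0]=0x3e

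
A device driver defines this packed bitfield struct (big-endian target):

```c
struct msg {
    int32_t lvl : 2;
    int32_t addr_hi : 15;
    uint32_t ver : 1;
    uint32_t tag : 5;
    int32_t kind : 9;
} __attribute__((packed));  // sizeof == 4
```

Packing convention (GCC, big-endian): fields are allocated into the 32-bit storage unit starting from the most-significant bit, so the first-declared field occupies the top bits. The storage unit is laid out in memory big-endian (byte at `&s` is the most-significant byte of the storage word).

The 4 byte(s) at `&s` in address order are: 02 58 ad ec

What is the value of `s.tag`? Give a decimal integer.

[0]=0x02 [1]=0x58 [2]=0xad [3]=0xec (big-endian) → word 0x0258adec
lvl [30+:2] = (word>>30) & 0x3 = 0
addr_hi [15+:15] = (word>>15) & 0x7fff = 1201
ver [14+:1] = (word>>14) & 0x1 = 0
tag [9+:5] = (word>>9) & 0x1f = 22  ←
kind [0+:9] = (word>>0) & 0x1ff = 492

22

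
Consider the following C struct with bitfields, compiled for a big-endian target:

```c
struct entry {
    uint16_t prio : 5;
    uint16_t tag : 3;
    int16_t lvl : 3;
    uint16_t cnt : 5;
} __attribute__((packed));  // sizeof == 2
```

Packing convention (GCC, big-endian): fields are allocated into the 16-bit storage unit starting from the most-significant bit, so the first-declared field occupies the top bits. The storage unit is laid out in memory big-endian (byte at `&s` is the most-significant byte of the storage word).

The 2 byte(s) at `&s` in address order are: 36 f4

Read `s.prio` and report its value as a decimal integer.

6

[0]=0x36 [1]=0xf4 (big-endian) → word 0x36f4
prio [11+:5] = (word>>11) & 0x1f = 6  ←
tag [8+:3] = (word>>8) & 0x7 = 6
lvl [5+:3] = (word>>5) & 0x7 = 7
cnt [0+:5] = (word>>0) & 0x1f = 20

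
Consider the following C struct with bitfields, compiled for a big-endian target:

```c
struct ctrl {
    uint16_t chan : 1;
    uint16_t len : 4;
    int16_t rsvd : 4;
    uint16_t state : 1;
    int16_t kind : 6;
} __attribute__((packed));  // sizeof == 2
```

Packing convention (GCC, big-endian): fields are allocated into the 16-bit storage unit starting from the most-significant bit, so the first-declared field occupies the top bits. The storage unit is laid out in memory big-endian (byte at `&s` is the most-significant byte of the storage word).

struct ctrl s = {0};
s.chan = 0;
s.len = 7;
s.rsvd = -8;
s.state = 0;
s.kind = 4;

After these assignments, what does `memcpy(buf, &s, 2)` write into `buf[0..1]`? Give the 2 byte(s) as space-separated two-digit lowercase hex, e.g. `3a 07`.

[15+:1] chan=0 & 0x1 = 0x0; word=0x0000
[11+:4] len=7 & 0xf = 0x7; word=0x3800
[7+:4] rsvd=-8 & 0xf = 0x8; word=0x3c00
[6+:1] state=0 & 0x1 = 0x0; word=0x3c00
[0+:6] kind=4 & 0x3f = 0x4; word=0x3c04
word = 0x3c04 → big-endian bytes:
  [0]=0x3c  [1]=0x04

3c 04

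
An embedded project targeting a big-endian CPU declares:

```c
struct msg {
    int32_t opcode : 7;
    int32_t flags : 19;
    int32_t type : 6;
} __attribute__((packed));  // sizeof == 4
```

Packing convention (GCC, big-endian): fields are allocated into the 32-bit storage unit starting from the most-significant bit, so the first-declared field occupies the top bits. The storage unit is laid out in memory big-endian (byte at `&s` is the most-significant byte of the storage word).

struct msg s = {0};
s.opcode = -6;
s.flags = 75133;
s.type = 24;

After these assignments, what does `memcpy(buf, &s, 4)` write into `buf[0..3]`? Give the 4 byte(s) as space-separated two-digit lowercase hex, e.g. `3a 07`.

f4 49 5f 58

[25+:7] opcode=-6 & 0x7f = 0x7a; word=0xf4000000
[6+:19] flags=75133 & 0x7ffff = 0x1257d; word=0xf4495f40
[0+:6] type=24 & 0x3f = 0x18; word=0xf4495f58
word = 0xf4495f58 → big-endian bytes:
  [0]=0xf4  [1]=0x49  [2]=0x5f  [3]=0x58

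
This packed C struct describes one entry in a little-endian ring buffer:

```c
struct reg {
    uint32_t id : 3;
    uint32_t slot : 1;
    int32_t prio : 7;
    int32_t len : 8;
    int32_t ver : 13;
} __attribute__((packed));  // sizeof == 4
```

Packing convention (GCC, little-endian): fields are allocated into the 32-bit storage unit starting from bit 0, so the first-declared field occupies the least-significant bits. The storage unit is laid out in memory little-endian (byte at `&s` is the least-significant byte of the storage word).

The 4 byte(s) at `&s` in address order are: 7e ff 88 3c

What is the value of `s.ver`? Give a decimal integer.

[0]=0x7e [1]=0xff [2]=0x88 [3]=0x3c (little-endian) → word 0x3c88ff7e
id [0+:3] = (word>>0) & 0x7 = 6
slot [3+:1] = (word>>3) & 0x1 = 1
prio [4+:7] = (word>>4) & 0x7f = 119
len [11+:8] = (word>>11) & 0xff = 31
ver [19+:13] = (word>>19) & 0x1fff = 1937  ←
ver signed 13b, MSB=0: value = 1937

1937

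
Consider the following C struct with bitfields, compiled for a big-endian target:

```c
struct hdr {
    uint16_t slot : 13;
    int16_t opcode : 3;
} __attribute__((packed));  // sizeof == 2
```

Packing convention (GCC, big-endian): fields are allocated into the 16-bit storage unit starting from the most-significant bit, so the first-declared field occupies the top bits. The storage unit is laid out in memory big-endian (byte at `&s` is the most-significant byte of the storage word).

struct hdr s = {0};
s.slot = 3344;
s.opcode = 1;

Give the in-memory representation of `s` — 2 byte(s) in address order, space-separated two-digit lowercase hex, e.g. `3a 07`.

[3+:13] slot=3344 & 0x1fff = 0xd10; word=0x6880
[0+:3] opcode=1 & 0x7 = 0x1; word=0x6881
word = 0x6881 → big-endian bytes:
  [0]=0x68  [1]=0x81

68 81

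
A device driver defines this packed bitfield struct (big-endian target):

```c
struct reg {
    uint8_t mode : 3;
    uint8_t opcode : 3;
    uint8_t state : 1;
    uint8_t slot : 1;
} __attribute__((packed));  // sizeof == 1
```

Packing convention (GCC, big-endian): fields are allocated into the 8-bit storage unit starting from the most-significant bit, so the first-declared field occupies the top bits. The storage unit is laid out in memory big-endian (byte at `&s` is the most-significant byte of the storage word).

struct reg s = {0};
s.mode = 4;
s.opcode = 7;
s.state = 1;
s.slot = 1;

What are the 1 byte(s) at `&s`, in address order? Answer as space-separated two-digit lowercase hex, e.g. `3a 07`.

[5+:3] mode=4 & 0x7 = 0x4; word=0x80
[2+:3] opcode=7 & 0x7 = 0x7; word=0x9c
[1+:1] state=1 & 0x1 = 0x1; word=0x9e
[0+:1] slot=1 & 0x1 = 0x1; word=0x9f
word = 0x9f → big-endian bytes:
  [0]=0x9f

9f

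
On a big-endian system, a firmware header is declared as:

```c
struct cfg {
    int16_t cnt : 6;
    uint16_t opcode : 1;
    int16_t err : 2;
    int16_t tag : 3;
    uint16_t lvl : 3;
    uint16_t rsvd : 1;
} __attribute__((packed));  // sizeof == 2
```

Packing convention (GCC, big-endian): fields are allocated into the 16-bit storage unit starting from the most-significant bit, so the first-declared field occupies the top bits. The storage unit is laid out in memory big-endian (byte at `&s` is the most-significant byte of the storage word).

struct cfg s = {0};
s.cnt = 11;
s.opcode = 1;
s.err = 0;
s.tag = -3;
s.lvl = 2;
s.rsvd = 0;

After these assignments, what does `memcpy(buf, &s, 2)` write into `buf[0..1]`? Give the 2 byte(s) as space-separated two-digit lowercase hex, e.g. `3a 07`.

cnt:6 = 11 → 0xb << 10 → word 0x2c00
opcode:1 = 1 → 0x1 << 9 → word 0x2e00
err:2 = 0 → 0x0 << 7 → word 0x2e00
tag:3 = -3 → 0x5 << 4 → word 0x2e50
lvl:3 = 2 → 0x2 << 1 → word 0x2e54
rsvd:1 = 0 → 0x0 << 0 → word 0x2e54
word = 0x2e54 → big-endian bytes:
  [0]=0x2e  [1]=0x54

2e 54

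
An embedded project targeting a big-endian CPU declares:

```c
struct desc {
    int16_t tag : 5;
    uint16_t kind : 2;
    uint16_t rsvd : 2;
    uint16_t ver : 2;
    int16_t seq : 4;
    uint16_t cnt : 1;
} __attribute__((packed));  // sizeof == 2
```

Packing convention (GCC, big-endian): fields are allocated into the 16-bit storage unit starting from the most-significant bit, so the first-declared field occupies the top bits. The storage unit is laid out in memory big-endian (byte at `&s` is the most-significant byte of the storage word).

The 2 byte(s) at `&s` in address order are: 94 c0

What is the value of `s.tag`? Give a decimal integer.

-14

[0]=0x94 [1]=0xc0 (big-endian) → word 0x94c0
tag:5 @ bit 11 → (0x94c0>>11)&0x1f = 0x12  ←
kind:2 @ bit 9 → (0x94c0>>9)&0x3 = 0x2
rsvd:2 @ bit 7 → (0x94c0>>7)&0x3 = 0x1
ver:2 @ bit 5 → (0x94c0>>5)&0x3 = 0x2
seq:4 @ bit 1 → (0x94c0>>1)&0xf = 0x0
cnt:1 @ bit 0 → (0x94c0>>0)&0x1 = 0x0
tag signed 5b, MSB=1: 18 - 32 = -14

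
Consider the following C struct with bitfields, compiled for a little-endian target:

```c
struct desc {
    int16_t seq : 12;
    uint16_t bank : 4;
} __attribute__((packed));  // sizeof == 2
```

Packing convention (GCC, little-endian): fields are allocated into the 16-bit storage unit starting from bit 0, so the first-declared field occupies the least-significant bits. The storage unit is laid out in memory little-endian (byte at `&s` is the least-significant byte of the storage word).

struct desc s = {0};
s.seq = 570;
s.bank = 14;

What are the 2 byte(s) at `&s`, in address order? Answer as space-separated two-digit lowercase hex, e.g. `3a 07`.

seq (12b) val=570 bits=0x23a at bit 0: 0x023a
bank (4b) val=14 bits=0xe at bit 12: 0xe23a
word = 0xe23a → little-endian bytes:
  [0]=0x3a  [1]=0xe2

3a e2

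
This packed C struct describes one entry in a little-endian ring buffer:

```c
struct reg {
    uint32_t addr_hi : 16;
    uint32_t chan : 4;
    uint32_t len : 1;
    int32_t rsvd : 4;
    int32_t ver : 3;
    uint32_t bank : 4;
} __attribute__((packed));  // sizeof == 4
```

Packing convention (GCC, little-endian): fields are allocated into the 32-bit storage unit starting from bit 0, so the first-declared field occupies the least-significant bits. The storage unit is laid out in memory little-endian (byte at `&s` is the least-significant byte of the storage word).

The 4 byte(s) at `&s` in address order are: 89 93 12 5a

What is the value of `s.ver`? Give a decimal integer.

[0]=0x89 [1]=0x93 [2]=0x12 [3]=0x5a (little-endian) → word 0x5a129389
addr_hi [0+:16] = (word>>0) & 0xffff = 37769
chan [16+:4] = (word>>16) & 0xf = 2
len [20+:1] = (word>>20) & 0x1 = 1
rsvd [21+:4] = (word>>21) & 0xf = 0
ver [25+:3] = (word>>25) & 0x7 = 5  ←
bank [28+:4] = (word>>28) & 0xf = 5
ver signed 3b, MSB=1: 5 - 8 = -3

-3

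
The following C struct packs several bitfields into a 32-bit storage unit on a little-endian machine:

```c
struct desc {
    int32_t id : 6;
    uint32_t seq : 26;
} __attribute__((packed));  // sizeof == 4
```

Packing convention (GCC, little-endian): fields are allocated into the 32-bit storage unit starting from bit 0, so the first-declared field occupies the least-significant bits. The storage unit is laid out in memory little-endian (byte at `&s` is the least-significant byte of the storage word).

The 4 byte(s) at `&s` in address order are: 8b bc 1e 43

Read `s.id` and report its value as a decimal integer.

[0]=0x8b [1]=0xbc [2]=0x1e [3]=0x43 (little-endian) → word 0x431ebc8b
id:6 @ bit 0 → (0x431ebc8b>>0)&0x3f = 0xb  ←
seq:26 @ bit 6 → (0x431ebc8b>>6)&0x3ffffff = 0x10c7af2
id signed 6b, MSB=0: value = 11

11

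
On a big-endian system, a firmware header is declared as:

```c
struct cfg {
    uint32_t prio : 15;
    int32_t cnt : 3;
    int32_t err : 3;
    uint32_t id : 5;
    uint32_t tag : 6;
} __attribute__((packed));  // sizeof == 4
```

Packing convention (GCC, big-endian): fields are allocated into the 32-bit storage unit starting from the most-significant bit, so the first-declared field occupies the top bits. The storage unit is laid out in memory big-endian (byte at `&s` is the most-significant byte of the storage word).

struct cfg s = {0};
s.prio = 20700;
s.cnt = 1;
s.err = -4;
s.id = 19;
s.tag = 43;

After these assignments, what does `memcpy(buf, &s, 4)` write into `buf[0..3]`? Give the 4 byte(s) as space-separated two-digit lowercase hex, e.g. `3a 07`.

a1 b8 64 eb

prio:15 = 20700 → 0x50dc << 17 → word 0xa1b80000
cnt:3 = 1 → 0x1 << 14 → word 0xa1b84000
err:3 = -4 → 0x4 << 11 → word 0xa1b86000
id:5 = 19 → 0x13 << 6 → word 0xa1b864c0
tag:6 = 43 → 0x2b << 0 → word 0xa1b864eb
word = 0xa1b864eb → big-endian bytes:
  [0]=0xa1  [1]=0xb8  [2]=0x64  [3]=0xeb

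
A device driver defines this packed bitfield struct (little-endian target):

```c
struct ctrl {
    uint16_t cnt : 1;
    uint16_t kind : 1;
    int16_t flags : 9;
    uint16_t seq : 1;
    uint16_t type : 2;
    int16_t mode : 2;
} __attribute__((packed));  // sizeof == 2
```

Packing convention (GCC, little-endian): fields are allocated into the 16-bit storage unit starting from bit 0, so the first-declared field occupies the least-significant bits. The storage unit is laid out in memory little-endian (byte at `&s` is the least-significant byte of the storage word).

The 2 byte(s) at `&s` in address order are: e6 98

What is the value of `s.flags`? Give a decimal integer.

57

[0]=0xe6 [1]=0x98 (little-endian) → word 0x98e6
cnt:1 @ bit 0 → (0x98e6>>0)&0x1 = 0x0
kind:1 @ bit 1 → (0x98e6>>1)&0x1 = 0x1
flags:9 @ bit 2 → (0x98e6>>2)&0x1ff = 0x39  ←
seq:1 @ bit 11 → (0x98e6>>11)&0x1 = 0x1
type:2 @ bit 12 → (0x98e6>>12)&0x3 = 0x1
mode:2 @ bit 14 → (0x98e6>>14)&0x3 = 0x2
flags signed 9b, MSB=0: value = 57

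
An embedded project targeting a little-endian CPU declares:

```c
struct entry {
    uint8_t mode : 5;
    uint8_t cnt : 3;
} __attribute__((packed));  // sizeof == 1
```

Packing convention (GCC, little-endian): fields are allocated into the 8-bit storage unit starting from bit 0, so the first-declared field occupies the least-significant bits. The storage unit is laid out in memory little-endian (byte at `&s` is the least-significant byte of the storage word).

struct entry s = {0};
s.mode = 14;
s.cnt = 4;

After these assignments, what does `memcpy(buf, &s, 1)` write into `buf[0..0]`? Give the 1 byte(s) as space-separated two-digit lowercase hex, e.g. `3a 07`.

mode:5 = 14 → 0xe << 0 → word 0x0e
cnt:3 = 4 → 0x4 << 5 → word 0x8e
word = 0x8e → little-endian bytes:
  [0]=0x8e

8e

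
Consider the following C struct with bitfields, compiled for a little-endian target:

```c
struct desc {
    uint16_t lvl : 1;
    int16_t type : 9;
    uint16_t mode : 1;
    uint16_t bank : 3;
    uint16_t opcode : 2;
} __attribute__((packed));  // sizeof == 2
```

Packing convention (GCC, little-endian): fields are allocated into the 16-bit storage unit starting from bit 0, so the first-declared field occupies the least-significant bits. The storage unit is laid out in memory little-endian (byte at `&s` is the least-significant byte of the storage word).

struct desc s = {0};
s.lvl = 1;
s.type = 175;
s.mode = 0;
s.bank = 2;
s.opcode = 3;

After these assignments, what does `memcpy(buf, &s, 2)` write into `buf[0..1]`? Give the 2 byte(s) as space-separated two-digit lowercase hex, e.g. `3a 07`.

[0+:1] lvl=1 & 0x1 = 0x1; word=0x0001
[1+:9] type=175 & 0x1ff = 0xaf; word=0x015f
[10+:1] mode=0 & 0x1 = 0x0; word=0x015f
[11+:3] bank=2 & 0x7 = 0x2; word=0x115f
[14+:2] opcode=3 & 0x3 = 0x3; word=0xd15f
word = 0xd15f → little-endian bytes:
  [0]=0x5f  [1]=0xd1

5f d1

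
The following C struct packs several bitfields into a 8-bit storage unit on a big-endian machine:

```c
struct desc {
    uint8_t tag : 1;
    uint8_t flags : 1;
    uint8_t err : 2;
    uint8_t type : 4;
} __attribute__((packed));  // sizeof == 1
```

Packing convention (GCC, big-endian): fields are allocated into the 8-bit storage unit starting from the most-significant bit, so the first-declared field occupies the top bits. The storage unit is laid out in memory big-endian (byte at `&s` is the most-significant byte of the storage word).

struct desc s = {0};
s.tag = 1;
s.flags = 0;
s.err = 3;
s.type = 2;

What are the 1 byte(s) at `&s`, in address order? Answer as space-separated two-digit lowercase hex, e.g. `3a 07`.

b2

tag:1 = 1 → 0x1 << 7 → word 0x80
flags:1 = 0 → 0x0 << 6 → word 0x80
err:2 = 3 → 0x3 << 4 → word 0xb0
type:4 = 2 → 0x2 << 0 → word 0xb2
word = 0xb2 → big-endian bytes:
  [0]=0xb2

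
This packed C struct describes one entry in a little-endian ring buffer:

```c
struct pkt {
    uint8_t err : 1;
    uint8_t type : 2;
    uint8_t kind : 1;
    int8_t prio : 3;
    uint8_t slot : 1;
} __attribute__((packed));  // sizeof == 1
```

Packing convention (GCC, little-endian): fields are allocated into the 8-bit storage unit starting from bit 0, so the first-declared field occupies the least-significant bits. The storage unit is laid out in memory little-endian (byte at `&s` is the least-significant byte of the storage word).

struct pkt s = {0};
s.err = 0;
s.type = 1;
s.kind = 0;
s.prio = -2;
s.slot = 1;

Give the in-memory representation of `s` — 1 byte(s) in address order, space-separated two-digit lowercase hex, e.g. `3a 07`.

[0+:1] err=0 & 0x1 = 0x0; word=0x00
[1+:2] type=1 & 0x3 = 0x1; word=0x02
[3+:1] kind=0 & 0x1 = 0x0; word=0x02
[4+:3] prio=-2 & 0x7 = 0x6; word=0x62
[7+:1] slot=1 & 0x1 = 0x1; word=0xe2
word = 0xe2 → little-endian bytes:
  [0]=0xe2

e2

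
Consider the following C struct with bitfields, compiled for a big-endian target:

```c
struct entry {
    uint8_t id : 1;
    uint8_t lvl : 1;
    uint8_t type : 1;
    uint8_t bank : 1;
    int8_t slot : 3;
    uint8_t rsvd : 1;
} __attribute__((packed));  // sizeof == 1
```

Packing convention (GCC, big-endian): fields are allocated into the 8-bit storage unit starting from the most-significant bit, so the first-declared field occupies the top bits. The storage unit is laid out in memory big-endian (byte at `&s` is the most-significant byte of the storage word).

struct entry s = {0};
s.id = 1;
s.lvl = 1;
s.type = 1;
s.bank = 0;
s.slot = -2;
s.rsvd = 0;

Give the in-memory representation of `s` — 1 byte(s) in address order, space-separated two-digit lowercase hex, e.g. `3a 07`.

ec

id:1 = 1 → 0x1 << 7 → word 0x80
lvl:1 = 1 → 0x1 << 6 → word 0xc0
type:1 = 1 → 0x1 << 5 → word 0xe0
bank:1 = 0 → 0x0 << 4 → word 0xe0
slot:3 = -2 → 0x6 << 1 → word 0xec
rsvd:1 = 0 → 0x0 << 0 → word 0xec
word = 0xec → big-endian bytes:
  [0]=0xec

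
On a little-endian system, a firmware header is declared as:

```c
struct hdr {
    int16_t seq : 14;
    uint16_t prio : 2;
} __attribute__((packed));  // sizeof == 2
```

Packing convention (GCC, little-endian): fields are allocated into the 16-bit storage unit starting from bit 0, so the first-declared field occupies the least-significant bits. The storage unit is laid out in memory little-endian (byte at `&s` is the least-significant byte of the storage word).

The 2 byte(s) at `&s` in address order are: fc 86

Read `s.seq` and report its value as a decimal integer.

[0]=0xfc [1]=0x86 (little-endian) → word 0x86fc
seq:14 @ bit 0 → (0x86fc>>0)&0x3fff = 0x6fc  ←
prio:2 @ bit 14 → (0x86fc>>14)&0x3 = 0x2
seq signed 14b, MSB=0: value = 1788

1788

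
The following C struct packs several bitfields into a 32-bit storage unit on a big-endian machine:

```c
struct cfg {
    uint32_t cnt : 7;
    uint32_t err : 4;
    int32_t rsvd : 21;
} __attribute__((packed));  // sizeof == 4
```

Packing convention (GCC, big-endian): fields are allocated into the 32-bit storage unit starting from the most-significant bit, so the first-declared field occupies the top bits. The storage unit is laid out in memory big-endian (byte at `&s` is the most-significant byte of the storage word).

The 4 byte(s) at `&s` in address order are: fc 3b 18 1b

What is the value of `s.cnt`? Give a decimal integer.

126

[0]=0xfc [1]=0x3b [2]=0x18 [3]=0x1b (big-endian) → word 0xfc3b181b
cnt [25+:7] = (word>>25) & 0x7f = 126  ←
err [21+:4] = (word>>21) & 0xf = 1
rsvd [0+:21] = (word>>0) & 0x1fffff = 1775643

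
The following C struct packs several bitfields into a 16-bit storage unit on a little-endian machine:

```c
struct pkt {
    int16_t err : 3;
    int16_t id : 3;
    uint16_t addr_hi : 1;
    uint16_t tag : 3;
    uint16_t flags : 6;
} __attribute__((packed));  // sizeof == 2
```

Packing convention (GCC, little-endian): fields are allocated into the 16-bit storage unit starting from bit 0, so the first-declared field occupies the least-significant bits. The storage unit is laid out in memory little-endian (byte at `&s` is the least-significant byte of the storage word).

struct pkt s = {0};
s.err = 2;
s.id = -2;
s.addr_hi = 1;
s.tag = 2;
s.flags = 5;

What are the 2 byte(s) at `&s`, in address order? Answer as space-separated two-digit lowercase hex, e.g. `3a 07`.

err:3 = 2 → 0x2 << 0 → word 0x0002
id:3 = -2 → 0x6 << 3 → word 0x0032
addr_hi:1 = 1 → 0x1 << 6 → word 0x0072
tag:3 = 2 → 0x2 << 7 → word 0x0172
flags:6 = 5 → 0x5 << 10 → word 0x1572
word = 0x1572 → little-endian bytes:
  [0]=0x72  [1]=0x15

72 15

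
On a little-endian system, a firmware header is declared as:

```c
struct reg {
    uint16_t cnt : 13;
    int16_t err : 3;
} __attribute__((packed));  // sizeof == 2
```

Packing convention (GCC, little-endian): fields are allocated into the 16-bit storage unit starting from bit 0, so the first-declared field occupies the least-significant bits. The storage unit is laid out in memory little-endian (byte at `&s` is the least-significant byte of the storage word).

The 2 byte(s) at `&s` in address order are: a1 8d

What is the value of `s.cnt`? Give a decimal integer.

[0]=0xa1 [1]=0x8d (little-endian) → word 0x8da1
cnt [0+:13] = (word>>0) & 0x1fff = 3489  ←
err [13+:3] = (word>>13) & 0x7 = 4

3489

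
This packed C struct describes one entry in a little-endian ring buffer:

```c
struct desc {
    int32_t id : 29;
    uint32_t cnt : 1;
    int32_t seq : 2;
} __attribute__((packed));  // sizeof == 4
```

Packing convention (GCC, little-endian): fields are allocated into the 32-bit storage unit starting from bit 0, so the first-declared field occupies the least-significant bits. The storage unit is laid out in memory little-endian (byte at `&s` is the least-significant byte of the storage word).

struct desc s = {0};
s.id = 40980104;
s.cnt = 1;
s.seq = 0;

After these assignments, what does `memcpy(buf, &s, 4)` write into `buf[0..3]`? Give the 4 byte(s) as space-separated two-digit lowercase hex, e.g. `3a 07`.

88 4e 71 22

id:29 = 40980104 → 0x2714e88 << 0 → word 0x02714e88
cnt:1 = 1 → 0x1 << 29 → word 0x22714e88
seq:2 = 0 → 0x0 << 30 → word 0x22714e88
word = 0x22714e88 → little-endian bytes:
  [0]=0x88  [1]=0x4e  [2]=0x71  [3]=0x22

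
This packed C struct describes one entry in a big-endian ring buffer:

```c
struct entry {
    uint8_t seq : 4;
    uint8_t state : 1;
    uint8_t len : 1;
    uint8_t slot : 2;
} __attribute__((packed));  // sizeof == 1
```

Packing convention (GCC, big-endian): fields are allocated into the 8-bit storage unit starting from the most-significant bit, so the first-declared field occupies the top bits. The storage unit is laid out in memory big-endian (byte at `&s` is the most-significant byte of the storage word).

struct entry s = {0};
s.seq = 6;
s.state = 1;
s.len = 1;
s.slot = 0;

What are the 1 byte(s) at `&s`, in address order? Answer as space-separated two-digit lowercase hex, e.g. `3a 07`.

6c

seq:4 = 6 → 0x6 << 4 → word 0x60
state:1 = 1 → 0x1 << 3 → word 0x68
len:1 = 1 → 0x1 << 2 → word 0x6c
slot:2 = 0 → 0x0 << 0 → word 0x6c
word = 0x6c → big-endian bytes:
  [0]=0x6c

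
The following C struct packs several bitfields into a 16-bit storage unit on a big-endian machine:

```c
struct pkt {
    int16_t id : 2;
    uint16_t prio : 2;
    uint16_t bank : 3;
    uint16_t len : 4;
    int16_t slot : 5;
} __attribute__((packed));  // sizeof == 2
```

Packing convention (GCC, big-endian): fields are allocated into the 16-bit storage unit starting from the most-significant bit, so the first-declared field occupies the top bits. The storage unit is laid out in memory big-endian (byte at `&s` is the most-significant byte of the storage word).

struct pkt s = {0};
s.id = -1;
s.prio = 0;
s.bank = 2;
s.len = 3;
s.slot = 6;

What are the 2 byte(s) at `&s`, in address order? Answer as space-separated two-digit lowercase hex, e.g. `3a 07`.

id:2 = -1 → 0x3 << 14 → word 0xc000
prio:2 = 0 → 0x0 << 12 → word 0xc000
bank:3 = 2 → 0x2 << 9 → word 0xc400
len:4 = 3 → 0x3 << 5 → word 0xc460
slot:5 = 6 → 0x6 << 0 → word 0xc466
word = 0xc466 → big-endian bytes:
  [0]=0xc4  [1]=0x66

c4 66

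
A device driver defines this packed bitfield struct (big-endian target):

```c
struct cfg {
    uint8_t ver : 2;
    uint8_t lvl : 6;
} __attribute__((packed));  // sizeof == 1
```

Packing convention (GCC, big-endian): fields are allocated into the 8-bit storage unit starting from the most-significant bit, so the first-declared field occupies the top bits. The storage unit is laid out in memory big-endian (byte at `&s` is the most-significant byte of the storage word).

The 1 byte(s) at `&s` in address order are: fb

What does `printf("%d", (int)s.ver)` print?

3

[0]=0xfb (big-endian) → word 0xfb
ver:2 @ bit 6 → (0xfb>>6)&0x3 = 0x3  ←
lvl:6 @ bit 0 → (0xfb>>0)&0x3f = 0x3b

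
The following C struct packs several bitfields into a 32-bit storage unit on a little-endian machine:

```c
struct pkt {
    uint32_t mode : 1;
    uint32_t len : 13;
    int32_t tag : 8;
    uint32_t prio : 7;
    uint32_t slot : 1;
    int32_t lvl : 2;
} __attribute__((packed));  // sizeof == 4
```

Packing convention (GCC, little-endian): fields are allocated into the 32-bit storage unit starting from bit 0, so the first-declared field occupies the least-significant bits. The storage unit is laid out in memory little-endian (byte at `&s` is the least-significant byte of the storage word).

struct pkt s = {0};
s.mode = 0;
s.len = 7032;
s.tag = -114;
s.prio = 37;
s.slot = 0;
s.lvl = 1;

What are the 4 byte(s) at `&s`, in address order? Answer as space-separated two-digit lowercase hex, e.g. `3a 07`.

mode:1 = 0 → 0x0 << 0 → word 0x00000000
len:13 = 7032 → 0x1b78 << 1 → word 0x000036f0
tag:8 = -114 → 0x8e << 14 → word 0x0023b6f0
prio:7 = 37 → 0x25 << 22 → word 0x0963b6f0
slot:1 = 0 → 0x0 << 29 → word 0x0963b6f0
lvl:2 = 1 → 0x1 << 30 → word 0x4963b6f0
word = 0x4963b6f0 → little-endian bytes:
  [0]=0xf0  [1]=0xb6  [2]=0x63  [3]=0x49

f0 b6 63 49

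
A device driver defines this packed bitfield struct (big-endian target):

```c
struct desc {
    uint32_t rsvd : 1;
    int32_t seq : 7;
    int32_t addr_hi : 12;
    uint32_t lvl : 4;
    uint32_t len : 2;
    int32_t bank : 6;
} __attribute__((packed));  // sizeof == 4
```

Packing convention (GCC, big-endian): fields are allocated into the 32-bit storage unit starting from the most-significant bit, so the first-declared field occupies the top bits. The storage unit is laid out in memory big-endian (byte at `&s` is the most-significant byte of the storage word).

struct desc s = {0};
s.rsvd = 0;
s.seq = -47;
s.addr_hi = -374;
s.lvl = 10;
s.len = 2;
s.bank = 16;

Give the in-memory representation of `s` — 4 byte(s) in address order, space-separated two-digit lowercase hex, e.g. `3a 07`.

51 e8 aa 90

[31+:1] rsvd=0 & 0x1 = 0x0; word=0x00000000
[24+:7] seq=-47 & 0x7f = 0x51; word=0x51000000
[12+:12] addr_hi=-374 & 0xfff = 0xe8a; word=0x51e8a000
[8+:4] lvl=10 & 0xf = 0xa; word=0x51e8aa00
[6+:2] len=2 & 0x3 = 0x2; word=0x51e8aa80
[0+:6] bank=16 & 0x3f = 0x10; word=0x51e8aa90
word = 0x51e8aa90 → big-endian bytes:
  [0]=0x51  [1]=0xe8  [2]=0xaa  [3]=0x90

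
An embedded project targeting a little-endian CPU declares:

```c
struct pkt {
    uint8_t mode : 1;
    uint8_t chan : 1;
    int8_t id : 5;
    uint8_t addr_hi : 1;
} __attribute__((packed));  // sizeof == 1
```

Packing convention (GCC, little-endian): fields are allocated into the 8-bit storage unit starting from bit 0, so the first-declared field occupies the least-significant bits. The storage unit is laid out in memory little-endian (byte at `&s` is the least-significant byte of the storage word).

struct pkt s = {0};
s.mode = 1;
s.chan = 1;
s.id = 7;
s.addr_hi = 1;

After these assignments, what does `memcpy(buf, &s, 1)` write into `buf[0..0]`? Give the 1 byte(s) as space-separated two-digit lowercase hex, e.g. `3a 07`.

9f

mode (1b) val=1 bits=0x1 at bit 0: 0x01
chan (1b) val=1 bits=0x1 at bit 1: 0x03
id (5b) val=7 bits=0x7 at bit 2: 0x1f
addr_hi (1b) val=1 bits=0x1 at bit 7: 0x9f
word = 0x9f → little-endian bytes:
  [0]=0x9f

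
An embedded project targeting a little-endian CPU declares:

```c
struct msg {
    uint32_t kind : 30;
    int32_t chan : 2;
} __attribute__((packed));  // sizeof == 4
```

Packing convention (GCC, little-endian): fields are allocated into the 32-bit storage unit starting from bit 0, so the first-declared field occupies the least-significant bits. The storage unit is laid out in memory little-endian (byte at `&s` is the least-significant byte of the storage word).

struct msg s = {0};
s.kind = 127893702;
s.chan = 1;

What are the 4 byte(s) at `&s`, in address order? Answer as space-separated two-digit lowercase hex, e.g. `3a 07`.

c6 80 9f 47

kind (30b) val=127893702 bits=0x79f80c6 at bit 0: 0x079f80c6
chan (2b) val=1 bits=0x1 at bit 30: 0x479f80c6
word = 0x479f80c6 → little-endian bytes:
  [0]=0xc6  [1]=0x80  [2]=0x9f  [3]=0x47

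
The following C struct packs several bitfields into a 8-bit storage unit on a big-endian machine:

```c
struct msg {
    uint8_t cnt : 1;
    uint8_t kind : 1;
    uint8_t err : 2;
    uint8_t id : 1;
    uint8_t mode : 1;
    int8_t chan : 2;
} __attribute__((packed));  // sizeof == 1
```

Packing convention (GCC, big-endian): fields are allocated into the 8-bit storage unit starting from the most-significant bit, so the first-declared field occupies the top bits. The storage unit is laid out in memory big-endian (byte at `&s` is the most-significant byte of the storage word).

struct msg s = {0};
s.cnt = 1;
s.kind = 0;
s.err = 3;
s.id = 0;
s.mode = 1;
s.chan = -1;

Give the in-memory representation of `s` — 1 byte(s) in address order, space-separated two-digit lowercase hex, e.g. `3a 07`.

cnt (1b) val=1 bits=0x1 at bit 7: 0x80
kind (1b) val=0 bits=0x0 at bit 6: 0x80
err (2b) val=3 bits=0x3 at bit 4: 0xb0
id (1b) val=0 bits=0x0 at bit 3: 0xb0
mode (1b) val=1 bits=0x1 at bit 2: 0xb4
chan (2b) val=-1 bits=0x3 at bit 0: 0xb7
word = 0xb7 → big-endian bytes:
  [0]=0xb7

b7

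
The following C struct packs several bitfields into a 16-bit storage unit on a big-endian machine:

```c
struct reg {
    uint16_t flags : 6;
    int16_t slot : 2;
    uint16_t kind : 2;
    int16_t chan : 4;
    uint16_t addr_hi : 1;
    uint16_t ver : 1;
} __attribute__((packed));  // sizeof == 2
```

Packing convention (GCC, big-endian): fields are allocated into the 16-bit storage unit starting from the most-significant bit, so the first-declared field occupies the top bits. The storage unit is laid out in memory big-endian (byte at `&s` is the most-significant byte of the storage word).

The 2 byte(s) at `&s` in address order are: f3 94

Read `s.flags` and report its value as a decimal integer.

60

[0]=0xf3 [1]=0x94 (big-endian) → word 0xf394
flags:6 @ bit 10 → (0xf394>>10)&0x3f = 0x3c  ←
slot:2 @ bit 8 → (0xf394>>8)&0x3 = 0x3
kind:2 @ bit 6 → (0xf394>>6)&0x3 = 0x2
chan:4 @ bit 2 → (0xf394>>2)&0xf = 0x5
addr_hi:1 @ bit 1 → (0xf394>>1)&0x1 = 0x0
ver:1 @ bit 0 → (0xf394>>0)&0x1 = 0x0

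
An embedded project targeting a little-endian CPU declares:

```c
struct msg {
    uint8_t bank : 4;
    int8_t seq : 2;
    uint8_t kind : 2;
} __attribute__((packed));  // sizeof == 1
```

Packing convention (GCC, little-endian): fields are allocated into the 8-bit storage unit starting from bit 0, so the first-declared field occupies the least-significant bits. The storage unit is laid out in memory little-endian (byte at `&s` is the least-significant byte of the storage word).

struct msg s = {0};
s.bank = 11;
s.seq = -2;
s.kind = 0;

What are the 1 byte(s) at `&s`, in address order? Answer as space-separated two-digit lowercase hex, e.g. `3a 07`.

bank (4b) val=11 bits=0xb at bit 0: 0x0b
seq (2b) val=-2 bits=0x2 at bit 4: 0x2b
kind (2b) val=0 bits=0x0 at bit 6: 0x2b
word = 0x2b → little-endian bytes:
  [0]=0x2b

2b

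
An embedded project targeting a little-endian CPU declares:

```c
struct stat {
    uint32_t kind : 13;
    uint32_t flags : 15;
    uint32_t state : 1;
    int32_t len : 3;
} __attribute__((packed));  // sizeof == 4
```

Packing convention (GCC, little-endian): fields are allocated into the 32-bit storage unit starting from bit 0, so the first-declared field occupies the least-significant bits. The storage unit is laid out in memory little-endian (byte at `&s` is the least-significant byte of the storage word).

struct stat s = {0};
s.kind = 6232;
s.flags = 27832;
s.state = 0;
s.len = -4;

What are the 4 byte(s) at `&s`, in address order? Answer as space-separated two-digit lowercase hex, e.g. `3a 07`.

58 18 97 8d

kind:13 = 6232 → 0x1858 << 0 → word 0x00001858
flags:15 = 27832 → 0x6cb8 << 13 → word 0x0d971858
state:1 = 0 → 0x0 << 28 → word 0x0d971858
len:3 = -4 → 0x4 << 29 → word 0x8d971858
word = 0x8d971858 → little-endian bytes:
  [0]=0x58  [1]=0x18  [2]=0x97  [3]=0x8d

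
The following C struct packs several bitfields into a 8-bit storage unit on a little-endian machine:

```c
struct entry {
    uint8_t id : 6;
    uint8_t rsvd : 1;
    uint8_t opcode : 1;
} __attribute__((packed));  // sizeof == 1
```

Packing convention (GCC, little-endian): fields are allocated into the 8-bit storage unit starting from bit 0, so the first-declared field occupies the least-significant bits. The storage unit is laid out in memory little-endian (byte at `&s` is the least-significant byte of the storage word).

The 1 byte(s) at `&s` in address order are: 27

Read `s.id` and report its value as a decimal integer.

[0]=0x27 (little-endian) → word 0x27
id [0+:6] = (word>>0) & 0x3f = 39  ←
rsvd [6+:1] = (word>>6) & 0x1 = 0
opcode [7+:1] = (word>>7) & 0x1 = 0

39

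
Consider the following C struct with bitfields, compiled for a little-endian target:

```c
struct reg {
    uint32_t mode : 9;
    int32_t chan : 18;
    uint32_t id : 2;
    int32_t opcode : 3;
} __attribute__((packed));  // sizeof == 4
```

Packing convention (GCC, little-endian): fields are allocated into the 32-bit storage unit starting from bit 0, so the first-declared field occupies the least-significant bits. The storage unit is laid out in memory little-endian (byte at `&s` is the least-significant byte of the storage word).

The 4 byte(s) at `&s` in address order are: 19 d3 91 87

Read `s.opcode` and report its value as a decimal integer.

-4

[0]=0x19 [1]=0xd3 [2]=0x91 [3]=0x87 (little-endian) → word 0x8791d319
mode [0+:9] = (word>>0) & 0x1ff = 281
chan [9+:18] = (word>>9) & 0x3ffff = 248041
id [27+:2] = (word>>27) & 0x3 = 0
opcode [29+:3] = (word>>29) & 0x7 = 4  ←
opcode signed 3b, MSB=1: 4 - 8 = -4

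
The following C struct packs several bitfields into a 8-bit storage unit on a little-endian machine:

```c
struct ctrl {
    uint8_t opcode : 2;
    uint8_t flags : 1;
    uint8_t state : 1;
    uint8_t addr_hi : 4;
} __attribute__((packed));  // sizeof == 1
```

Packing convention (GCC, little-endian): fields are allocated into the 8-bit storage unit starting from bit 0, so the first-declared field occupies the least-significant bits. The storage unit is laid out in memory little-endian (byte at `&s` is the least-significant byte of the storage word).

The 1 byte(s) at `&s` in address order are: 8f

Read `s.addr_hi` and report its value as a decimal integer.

[0]=0x8f (little-endian) → word 0x8f
opcode:2 @ bit 0 → (0x8f>>0)&0x3 = 0x3
flags:1 @ bit 2 → (0x8f>>2)&0x1 = 0x1
state:1 @ bit 3 → (0x8f>>3)&0x1 = 0x1
addr_hi:4 @ bit 4 → (0x8f>>4)&0xf = 0x8  ←

8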